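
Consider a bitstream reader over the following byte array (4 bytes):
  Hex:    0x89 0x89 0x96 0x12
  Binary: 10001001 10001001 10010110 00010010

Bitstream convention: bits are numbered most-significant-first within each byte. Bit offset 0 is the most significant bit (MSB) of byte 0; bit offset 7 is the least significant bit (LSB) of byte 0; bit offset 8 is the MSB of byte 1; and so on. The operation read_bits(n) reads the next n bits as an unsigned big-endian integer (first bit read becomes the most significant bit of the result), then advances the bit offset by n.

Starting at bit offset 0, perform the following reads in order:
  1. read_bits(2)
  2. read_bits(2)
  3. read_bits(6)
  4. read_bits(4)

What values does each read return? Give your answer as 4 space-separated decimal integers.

Answer: 2 0 38 2

Derivation:
Read 1: bits[0:2] width=2 -> value=2 (bin 10); offset now 2 = byte 0 bit 2; 30 bits remain
Read 2: bits[2:4] width=2 -> value=0 (bin 00); offset now 4 = byte 0 bit 4; 28 bits remain
Read 3: bits[4:10] width=6 -> value=38 (bin 100110); offset now 10 = byte 1 bit 2; 22 bits remain
Read 4: bits[10:14] width=4 -> value=2 (bin 0010); offset now 14 = byte 1 bit 6; 18 bits remain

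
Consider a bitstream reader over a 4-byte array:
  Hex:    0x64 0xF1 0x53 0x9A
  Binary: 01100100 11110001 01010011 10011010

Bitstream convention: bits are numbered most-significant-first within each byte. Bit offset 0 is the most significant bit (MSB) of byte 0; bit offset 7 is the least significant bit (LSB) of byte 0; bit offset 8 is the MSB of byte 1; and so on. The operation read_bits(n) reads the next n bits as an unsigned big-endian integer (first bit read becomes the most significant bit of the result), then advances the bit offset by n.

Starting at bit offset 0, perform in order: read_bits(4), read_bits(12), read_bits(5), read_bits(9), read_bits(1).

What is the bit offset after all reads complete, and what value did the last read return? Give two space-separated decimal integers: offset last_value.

Read 1: bits[0:4] width=4 -> value=6 (bin 0110); offset now 4 = byte 0 bit 4; 28 bits remain
Read 2: bits[4:16] width=12 -> value=1265 (bin 010011110001); offset now 16 = byte 2 bit 0; 16 bits remain
Read 3: bits[16:21] width=5 -> value=10 (bin 01010); offset now 21 = byte 2 bit 5; 11 bits remain
Read 4: bits[21:30] width=9 -> value=230 (bin 011100110); offset now 30 = byte 3 bit 6; 2 bits remain
Read 5: bits[30:31] width=1 -> value=1 (bin 1); offset now 31 = byte 3 bit 7; 1 bits remain

Answer: 31 1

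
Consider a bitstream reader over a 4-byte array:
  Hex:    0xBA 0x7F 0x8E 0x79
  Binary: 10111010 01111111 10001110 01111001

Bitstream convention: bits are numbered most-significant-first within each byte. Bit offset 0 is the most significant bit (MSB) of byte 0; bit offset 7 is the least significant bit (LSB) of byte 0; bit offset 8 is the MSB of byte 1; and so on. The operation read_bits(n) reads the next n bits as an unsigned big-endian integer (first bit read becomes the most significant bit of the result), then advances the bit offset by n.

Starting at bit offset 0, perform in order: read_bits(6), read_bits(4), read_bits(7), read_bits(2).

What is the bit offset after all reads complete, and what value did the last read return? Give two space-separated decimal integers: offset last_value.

Answer: 19 0

Derivation:
Read 1: bits[0:6] width=6 -> value=46 (bin 101110); offset now 6 = byte 0 bit 6; 26 bits remain
Read 2: bits[6:10] width=4 -> value=9 (bin 1001); offset now 10 = byte 1 bit 2; 22 bits remain
Read 3: bits[10:17] width=7 -> value=127 (bin 1111111); offset now 17 = byte 2 bit 1; 15 bits remain
Read 4: bits[17:19] width=2 -> value=0 (bin 00); offset now 19 = byte 2 bit 3; 13 bits remain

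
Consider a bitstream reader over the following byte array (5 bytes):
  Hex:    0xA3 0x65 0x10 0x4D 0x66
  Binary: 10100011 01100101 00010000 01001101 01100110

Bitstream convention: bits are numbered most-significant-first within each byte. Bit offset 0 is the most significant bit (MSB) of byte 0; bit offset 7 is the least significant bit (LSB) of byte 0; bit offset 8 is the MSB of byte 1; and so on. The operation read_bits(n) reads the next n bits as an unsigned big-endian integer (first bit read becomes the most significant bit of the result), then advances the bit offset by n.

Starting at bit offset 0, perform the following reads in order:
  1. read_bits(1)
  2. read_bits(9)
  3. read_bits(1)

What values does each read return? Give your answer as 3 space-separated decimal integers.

Read 1: bits[0:1] width=1 -> value=1 (bin 1); offset now 1 = byte 0 bit 1; 39 bits remain
Read 2: bits[1:10] width=9 -> value=141 (bin 010001101); offset now 10 = byte 1 bit 2; 30 bits remain
Read 3: bits[10:11] width=1 -> value=1 (bin 1); offset now 11 = byte 1 bit 3; 29 bits remain

Answer: 1 141 1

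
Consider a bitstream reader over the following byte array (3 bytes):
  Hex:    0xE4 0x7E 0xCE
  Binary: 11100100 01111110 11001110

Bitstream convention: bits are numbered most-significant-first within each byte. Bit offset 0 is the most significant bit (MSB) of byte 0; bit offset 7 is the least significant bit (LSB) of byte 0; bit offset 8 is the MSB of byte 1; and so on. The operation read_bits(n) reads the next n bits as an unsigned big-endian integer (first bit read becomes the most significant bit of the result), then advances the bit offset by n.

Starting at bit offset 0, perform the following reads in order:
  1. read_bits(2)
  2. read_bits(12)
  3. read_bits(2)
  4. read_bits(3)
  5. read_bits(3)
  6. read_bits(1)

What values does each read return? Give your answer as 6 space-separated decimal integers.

Read 1: bits[0:2] width=2 -> value=3 (bin 11); offset now 2 = byte 0 bit 2; 22 bits remain
Read 2: bits[2:14] width=12 -> value=2335 (bin 100100011111); offset now 14 = byte 1 bit 6; 10 bits remain
Read 3: bits[14:16] width=2 -> value=2 (bin 10); offset now 16 = byte 2 bit 0; 8 bits remain
Read 4: bits[16:19] width=3 -> value=6 (bin 110); offset now 19 = byte 2 bit 3; 5 bits remain
Read 5: bits[19:22] width=3 -> value=3 (bin 011); offset now 22 = byte 2 bit 6; 2 bits remain
Read 6: bits[22:23] width=1 -> value=1 (bin 1); offset now 23 = byte 2 bit 7; 1 bits remain

Answer: 3 2335 2 6 3 1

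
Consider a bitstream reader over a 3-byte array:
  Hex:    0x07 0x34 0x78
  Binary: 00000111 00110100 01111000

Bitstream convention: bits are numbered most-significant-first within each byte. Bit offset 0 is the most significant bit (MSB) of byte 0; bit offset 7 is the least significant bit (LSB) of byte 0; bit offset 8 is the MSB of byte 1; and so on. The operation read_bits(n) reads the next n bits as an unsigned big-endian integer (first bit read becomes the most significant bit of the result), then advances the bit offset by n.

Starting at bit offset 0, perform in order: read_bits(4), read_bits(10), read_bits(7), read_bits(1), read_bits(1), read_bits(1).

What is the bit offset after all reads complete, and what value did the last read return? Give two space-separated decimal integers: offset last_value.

Read 1: bits[0:4] width=4 -> value=0 (bin 0000); offset now 4 = byte 0 bit 4; 20 bits remain
Read 2: bits[4:14] width=10 -> value=461 (bin 0111001101); offset now 14 = byte 1 bit 6; 10 bits remain
Read 3: bits[14:21] width=7 -> value=15 (bin 0001111); offset now 21 = byte 2 bit 5; 3 bits remain
Read 4: bits[21:22] width=1 -> value=0 (bin 0); offset now 22 = byte 2 bit 6; 2 bits remain
Read 5: bits[22:23] width=1 -> value=0 (bin 0); offset now 23 = byte 2 bit 7; 1 bits remain
Read 6: bits[23:24] width=1 -> value=0 (bin 0); offset now 24 = byte 3 bit 0; 0 bits remain

Answer: 24 0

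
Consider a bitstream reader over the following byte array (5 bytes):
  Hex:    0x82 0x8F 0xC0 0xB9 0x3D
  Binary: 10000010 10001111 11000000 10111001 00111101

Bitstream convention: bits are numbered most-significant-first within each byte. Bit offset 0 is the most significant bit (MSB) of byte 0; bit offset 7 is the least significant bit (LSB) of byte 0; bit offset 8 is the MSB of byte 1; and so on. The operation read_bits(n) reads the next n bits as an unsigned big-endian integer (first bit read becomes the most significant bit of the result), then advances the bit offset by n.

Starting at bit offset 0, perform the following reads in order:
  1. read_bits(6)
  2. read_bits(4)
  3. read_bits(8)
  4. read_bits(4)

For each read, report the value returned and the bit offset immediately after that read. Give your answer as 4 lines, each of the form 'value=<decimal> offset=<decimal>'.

Read 1: bits[0:6] width=6 -> value=32 (bin 100000); offset now 6 = byte 0 bit 6; 34 bits remain
Read 2: bits[6:10] width=4 -> value=10 (bin 1010); offset now 10 = byte 1 bit 2; 30 bits remain
Read 3: bits[10:18] width=8 -> value=63 (bin 00111111); offset now 18 = byte 2 bit 2; 22 bits remain
Read 4: bits[18:22] width=4 -> value=0 (bin 0000); offset now 22 = byte 2 bit 6; 18 bits remain

Answer: value=32 offset=6
value=10 offset=10
value=63 offset=18
value=0 offset=22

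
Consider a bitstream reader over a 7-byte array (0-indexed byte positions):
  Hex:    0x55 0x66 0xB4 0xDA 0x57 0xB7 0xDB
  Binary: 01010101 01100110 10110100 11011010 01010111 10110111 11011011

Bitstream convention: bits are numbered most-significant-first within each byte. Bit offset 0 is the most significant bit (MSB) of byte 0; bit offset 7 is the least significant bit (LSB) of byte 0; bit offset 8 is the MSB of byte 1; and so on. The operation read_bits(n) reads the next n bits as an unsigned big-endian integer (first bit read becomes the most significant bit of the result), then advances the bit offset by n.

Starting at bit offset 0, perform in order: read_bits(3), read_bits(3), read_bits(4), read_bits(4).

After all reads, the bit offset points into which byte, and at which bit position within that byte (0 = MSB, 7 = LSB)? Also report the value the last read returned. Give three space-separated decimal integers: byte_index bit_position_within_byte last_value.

Answer: 1 6 9

Derivation:
Read 1: bits[0:3] width=3 -> value=2 (bin 010); offset now 3 = byte 0 bit 3; 53 bits remain
Read 2: bits[3:6] width=3 -> value=5 (bin 101); offset now 6 = byte 0 bit 6; 50 bits remain
Read 3: bits[6:10] width=4 -> value=5 (bin 0101); offset now 10 = byte 1 bit 2; 46 bits remain
Read 4: bits[10:14] width=4 -> value=9 (bin 1001); offset now 14 = byte 1 bit 6; 42 bits remain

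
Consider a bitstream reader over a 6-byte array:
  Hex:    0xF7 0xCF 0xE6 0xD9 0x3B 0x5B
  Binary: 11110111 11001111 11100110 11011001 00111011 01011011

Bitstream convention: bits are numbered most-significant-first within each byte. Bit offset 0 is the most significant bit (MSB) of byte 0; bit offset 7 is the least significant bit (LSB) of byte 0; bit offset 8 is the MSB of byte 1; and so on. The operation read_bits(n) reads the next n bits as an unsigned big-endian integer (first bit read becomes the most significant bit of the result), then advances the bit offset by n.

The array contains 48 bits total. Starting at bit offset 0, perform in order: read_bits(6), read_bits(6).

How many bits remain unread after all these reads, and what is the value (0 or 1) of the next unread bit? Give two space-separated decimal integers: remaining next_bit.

Answer: 36 1

Derivation:
Read 1: bits[0:6] width=6 -> value=61 (bin 111101); offset now 6 = byte 0 bit 6; 42 bits remain
Read 2: bits[6:12] width=6 -> value=60 (bin 111100); offset now 12 = byte 1 bit 4; 36 bits remain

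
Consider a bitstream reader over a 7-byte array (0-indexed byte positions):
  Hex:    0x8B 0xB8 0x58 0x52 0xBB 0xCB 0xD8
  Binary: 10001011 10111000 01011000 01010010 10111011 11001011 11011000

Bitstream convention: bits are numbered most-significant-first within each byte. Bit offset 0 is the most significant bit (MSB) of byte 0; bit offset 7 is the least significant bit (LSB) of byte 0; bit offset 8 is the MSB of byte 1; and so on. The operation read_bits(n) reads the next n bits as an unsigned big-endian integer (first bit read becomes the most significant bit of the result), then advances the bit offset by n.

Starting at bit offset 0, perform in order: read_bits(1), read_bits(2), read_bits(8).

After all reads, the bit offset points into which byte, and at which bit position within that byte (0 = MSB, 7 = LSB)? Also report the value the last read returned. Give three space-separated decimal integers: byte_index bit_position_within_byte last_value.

Answer: 1 3 93

Derivation:
Read 1: bits[0:1] width=1 -> value=1 (bin 1); offset now 1 = byte 0 bit 1; 55 bits remain
Read 2: bits[1:3] width=2 -> value=0 (bin 00); offset now 3 = byte 0 bit 3; 53 bits remain
Read 3: bits[3:11] width=8 -> value=93 (bin 01011101); offset now 11 = byte 1 bit 3; 45 bits remain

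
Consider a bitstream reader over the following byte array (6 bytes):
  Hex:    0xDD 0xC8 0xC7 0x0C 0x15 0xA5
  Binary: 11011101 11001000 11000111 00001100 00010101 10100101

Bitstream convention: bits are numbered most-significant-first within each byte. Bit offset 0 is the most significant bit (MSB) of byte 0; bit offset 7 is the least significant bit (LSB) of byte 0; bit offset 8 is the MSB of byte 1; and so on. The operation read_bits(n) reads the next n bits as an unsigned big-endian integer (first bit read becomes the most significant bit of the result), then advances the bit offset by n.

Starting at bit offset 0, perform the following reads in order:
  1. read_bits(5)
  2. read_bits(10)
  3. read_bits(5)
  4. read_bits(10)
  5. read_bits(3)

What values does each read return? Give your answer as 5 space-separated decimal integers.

Answer: 27 740 12 451 0

Derivation:
Read 1: bits[0:5] width=5 -> value=27 (bin 11011); offset now 5 = byte 0 bit 5; 43 bits remain
Read 2: bits[5:15] width=10 -> value=740 (bin 1011100100); offset now 15 = byte 1 bit 7; 33 bits remain
Read 3: bits[15:20] width=5 -> value=12 (bin 01100); offset now 20 = byte 2 bit 4; 28 bits remain
Read 4: bits[20:30] width=10 -> value=451 (bin 0111000011); offset now 30 = byte 3 bit 6; 18 bits remain
Read 5: bits[30:33] width=3 -> value=0 (bin 000); offset now 33 = byte 4 bit 1; 15 bits remain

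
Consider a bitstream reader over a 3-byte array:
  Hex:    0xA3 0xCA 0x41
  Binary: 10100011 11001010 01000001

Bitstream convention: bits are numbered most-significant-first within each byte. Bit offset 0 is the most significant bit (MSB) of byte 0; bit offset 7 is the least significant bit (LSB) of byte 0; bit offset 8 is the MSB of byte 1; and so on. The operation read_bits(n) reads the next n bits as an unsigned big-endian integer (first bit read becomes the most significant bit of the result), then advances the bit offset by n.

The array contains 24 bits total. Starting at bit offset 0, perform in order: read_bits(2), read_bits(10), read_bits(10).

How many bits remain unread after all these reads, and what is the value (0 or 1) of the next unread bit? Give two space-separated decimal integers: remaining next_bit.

Answer: 2 0

Derivation:
Read 1: bits[0:2] width=2 -> value=2 (bin 10); offset now 2 = byte 0 bit 2; 22 bits remain
Read 2: bits[2:12] width=10 -> value=572 (bin 1000111100); offset now 12 = byte 1 bit 4; 12 bits remain
Read 3: bits[12:22] width=10 -> value=656 (bin 1010010000); offset now 22 = byte 2 bit 6; 2 bits remain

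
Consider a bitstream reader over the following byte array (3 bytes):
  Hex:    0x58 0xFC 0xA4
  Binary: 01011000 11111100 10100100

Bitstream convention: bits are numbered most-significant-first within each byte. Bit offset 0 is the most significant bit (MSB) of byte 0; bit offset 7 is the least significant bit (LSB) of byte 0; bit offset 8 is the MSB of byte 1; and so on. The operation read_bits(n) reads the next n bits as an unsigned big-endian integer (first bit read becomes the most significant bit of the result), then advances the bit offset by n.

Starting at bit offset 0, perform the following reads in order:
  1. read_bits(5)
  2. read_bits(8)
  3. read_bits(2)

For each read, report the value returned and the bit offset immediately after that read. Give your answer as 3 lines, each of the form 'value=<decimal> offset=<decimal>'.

Answer: value=11 offset=5
value=31 offset=13
value=2 offset=15

Derivation:
Read 1: bits[0:5] width=5 -> value=11 (bin 01011); offset now 5 = byte 0 bit 5; 19 bits remain
Read 2: bits[5:13] width=8 -> value=31 (bin 00011111); offset now 13 = byte 1 bit 5; 11 bits remain
Read 3: bits[13:15] width=2 -> value=2 (bin 10); offset now 15 = byte 1 bit 7; 9 bits remain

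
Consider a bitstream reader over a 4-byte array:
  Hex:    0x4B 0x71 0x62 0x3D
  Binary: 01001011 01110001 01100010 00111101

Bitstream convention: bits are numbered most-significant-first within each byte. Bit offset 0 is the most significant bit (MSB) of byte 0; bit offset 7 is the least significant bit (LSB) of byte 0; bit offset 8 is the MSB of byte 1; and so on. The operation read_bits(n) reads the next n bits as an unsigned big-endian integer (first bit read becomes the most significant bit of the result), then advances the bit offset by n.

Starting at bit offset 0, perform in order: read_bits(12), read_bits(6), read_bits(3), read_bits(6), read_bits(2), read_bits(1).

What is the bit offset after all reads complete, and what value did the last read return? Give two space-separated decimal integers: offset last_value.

Answer: 30 1

Derivation:
Read 1: bits[0:12] width=12 -> value=1207 (bin 010010110111); offset now 12 = byte 1 bit 4; 20 bits remain
Read 2: bits[12:18] width=6 -> value=5 (bin 000101); offset now 18 = byte 2 bit 2; 14 bits remain
Read 3: bits[18:21] width=3 -> value=4 (bin 100); offset now 21 = byte 2 bit 5; 11 bits remain
Read 4: bits[21:27] width=6 -> value=17 (bin 010001); offset now 27 = byte 3 bit 3; 5 bits remain
Read 5: bits[27:29] width=2 -> value=3 (bin 11); offset now 29 = byte 3 bit 5; 3 bits remain
Read 6: bits[29:30] width=1 -> value=1 (bin 1); offset now 30 = byte 3 bit 6; 2 bits remain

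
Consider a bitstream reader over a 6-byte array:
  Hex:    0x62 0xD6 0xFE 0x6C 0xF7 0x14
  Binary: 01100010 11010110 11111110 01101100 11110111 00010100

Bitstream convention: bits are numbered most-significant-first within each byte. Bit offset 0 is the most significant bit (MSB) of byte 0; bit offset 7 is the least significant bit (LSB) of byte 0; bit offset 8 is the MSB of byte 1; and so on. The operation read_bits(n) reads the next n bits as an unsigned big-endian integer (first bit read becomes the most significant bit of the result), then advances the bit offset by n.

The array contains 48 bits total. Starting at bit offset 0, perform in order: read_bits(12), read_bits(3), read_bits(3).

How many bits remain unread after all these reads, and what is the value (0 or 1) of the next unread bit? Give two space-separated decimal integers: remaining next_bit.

Read 1: bits[0:12] width=12 -> value=1581 (bin 011000101101); offset now 12 = byte 1 bit 4; 36 bits remain
Read 2: bits[12:15] width=3 -> value=3 (bin 011); offset now 15 = byte 1 bit 7; 33 bits remain
Read 3: bits[15:18] width=3 -> value=3 (bin 011); offset now 18 = byte 2 bit 2; 30 bits remain

Answer: 30 1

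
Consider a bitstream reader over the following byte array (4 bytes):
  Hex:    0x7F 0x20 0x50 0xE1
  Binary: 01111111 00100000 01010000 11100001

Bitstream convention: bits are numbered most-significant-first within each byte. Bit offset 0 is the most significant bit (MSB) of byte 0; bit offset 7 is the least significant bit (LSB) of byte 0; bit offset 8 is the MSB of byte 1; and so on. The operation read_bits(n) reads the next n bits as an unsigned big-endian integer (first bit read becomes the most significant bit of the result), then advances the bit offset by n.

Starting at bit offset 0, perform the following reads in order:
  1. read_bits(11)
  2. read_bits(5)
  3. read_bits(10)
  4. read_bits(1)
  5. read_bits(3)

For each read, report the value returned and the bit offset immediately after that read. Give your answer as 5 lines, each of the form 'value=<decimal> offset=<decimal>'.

Read 1: bits[0:11] width=11 -> value=1017 (bin 01111111001); offset now 11 = byte 1 bit 3; 21 bits remain
Read 2: bits[11:16] width=5 -> value=0 (bin 00000); offset now 16 = byte 2 bit 0; 16 bits remain
Read 3: bits[16:26] width=10 -> value=323 (bin 0101000011); offset now 26 = byte 3 bit 2; 6 bits remain
Read 4: bits[26:27] width=1 -> value=1 (bin 1); offset now 27 = byte 3 bit 3; 5 bits remain
Read 5: bits[27:30] width=3 -> value=0 (bin 000); offset now 30 = byte 3 bit 6; 2 bits remain

Answer: value=1017 offset=11
value=0 offset=16
value=323 offset=26
value=1 offset=27
value=0 offset=30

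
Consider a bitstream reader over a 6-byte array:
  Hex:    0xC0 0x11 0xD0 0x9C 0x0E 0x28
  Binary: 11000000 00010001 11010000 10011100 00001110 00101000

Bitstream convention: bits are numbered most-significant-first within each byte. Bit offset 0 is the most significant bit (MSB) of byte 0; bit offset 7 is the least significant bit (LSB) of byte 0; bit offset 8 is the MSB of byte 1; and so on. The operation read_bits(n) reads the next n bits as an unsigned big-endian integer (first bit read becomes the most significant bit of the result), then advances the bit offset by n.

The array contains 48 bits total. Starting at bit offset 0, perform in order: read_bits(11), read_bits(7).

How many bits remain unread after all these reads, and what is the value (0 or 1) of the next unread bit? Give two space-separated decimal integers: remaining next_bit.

Read 1: bits[0:11] width=11 -> value=1536 (bin 11000000000); offset now 11 = byte 1 bit 3; 37 bits remain
Read 2: bits[11:18] width=7 -> value=71 (bin 1000111); offset now 18 = byte 2 bit 2; 30 bits remain

Answer: 30 0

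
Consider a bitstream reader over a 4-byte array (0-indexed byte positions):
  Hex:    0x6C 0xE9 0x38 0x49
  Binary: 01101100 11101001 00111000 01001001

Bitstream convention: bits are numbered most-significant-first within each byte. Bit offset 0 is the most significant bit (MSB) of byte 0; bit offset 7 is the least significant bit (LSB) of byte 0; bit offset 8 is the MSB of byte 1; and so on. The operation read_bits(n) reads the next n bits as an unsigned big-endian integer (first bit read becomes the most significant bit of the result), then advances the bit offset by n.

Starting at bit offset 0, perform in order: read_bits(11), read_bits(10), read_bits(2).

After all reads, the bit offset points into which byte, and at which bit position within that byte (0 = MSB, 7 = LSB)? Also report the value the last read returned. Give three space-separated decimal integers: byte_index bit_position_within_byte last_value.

Answer: 2 7 0

Derivation:
Read 1: bits[0:11] width=11 -> value=871 (bin 01101100111); offset now 11 = byte 1 bit 3; 21 bits remain
Read 2: bits[11:21] width=10 -> value=295 (bin 0100100111); offset now 21 = byte 2 bit 5; 11 bits remain
Read 3: bits[21:23] width=2 -> value=0 (bin 00); offset now 23 = byte 2 bit 7; 9 bits remain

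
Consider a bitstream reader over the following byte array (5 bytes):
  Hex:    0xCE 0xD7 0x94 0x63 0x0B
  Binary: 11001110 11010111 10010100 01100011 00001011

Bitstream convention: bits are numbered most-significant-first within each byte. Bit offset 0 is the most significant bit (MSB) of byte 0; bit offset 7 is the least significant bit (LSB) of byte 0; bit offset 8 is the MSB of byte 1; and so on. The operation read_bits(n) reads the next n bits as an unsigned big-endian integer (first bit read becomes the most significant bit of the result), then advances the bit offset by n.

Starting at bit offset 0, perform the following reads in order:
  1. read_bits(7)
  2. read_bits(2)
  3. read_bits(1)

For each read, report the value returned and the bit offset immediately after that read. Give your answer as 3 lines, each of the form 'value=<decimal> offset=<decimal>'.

Answer: value=103 offset=7
value=1 offset=9
value=1 offset=10

Derivation:
Read 1: bits[0:7] width=7 -> value=103 (bin 1100111); offset now 7 = byte 0 bit 7; 33 bits remain
Read 2: bits[7:9] width=2 -> value=1 (bin 01); offset now 9 = byte 1 bit 1; 31 bits remain
Read 3: bits[9:10] width=1 -> value=1 (bin 1); offset now 10 = byte 1 bit 2; 30 bits remain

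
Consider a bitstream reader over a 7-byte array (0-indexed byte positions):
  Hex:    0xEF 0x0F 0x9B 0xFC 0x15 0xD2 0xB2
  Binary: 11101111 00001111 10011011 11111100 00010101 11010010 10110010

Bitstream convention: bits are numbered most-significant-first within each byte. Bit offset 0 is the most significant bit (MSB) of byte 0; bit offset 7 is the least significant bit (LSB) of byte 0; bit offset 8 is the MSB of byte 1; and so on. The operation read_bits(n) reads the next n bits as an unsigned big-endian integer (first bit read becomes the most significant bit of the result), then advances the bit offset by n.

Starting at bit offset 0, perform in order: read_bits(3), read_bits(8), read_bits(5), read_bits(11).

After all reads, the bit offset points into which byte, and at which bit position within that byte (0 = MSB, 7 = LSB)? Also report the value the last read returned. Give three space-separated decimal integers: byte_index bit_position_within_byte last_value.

Read 1: bits[0:3] width=3 -> value=7 (bin 111); offset now 3 = byte 0 bit 3; 53 bits remain
Read 2: bits[3:11] width=8 -> value=120 (bin 01111000); offset now 11 = byte 1 bit 3; 45 bits remain
Read 3: bits[11:16] width=5 -> value=15 (bin 01111); offset now 16 = byte 2 bit 0; 40 bits remain
Read 4: bits[16:27] width=11 -> value=1247 (bin 10011011111); offset now 27 = byte 3 bit 3; 29 bits remain

Answer: 3 3 1247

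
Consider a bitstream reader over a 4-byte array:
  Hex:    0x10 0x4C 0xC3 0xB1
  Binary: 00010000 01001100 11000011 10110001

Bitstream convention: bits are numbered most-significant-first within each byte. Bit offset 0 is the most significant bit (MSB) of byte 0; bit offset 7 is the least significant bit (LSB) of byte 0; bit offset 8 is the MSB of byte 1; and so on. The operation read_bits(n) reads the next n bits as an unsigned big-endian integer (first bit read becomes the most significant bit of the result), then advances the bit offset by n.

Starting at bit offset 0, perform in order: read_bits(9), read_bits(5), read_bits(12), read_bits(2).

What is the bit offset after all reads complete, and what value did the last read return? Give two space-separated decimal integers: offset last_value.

Read 1: bits[0:9] width=9 -> value=32 (bin 000100000); offset now 9 = byte 1 bit 1; 23 bits remain
Read 2: bits[9:14] width=5 -> value=19 (bin 10011); offset now 14 = byte 1 bit 6; 18 bits remain
Read 3: bits[14:26] width=12 -> value=782 (bin 001100001110); offset now 26 = byte 3 bit 2; 6 bits remain
Read 4: bits[26:28] width=2 -> value=3 (bin 11); offset now 28 = byte 3 bit 4; 4 bits remain

Answer: 28 3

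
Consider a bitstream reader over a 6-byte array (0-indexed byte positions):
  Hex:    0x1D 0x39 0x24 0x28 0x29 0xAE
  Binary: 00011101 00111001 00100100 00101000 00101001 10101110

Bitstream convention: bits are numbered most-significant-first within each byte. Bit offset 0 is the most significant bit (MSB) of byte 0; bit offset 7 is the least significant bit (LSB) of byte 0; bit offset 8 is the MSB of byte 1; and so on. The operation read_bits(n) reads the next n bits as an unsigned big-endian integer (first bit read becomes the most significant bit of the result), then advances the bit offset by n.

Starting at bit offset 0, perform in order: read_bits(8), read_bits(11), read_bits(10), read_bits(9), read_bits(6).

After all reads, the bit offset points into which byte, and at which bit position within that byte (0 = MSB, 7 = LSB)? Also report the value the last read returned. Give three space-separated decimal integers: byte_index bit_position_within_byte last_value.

Read 1: bits[0:8] width=8 -> value=29 (bin 00011101); offset now 8 = byte 1 bit 0; 40 bits remain
Read 2: bits[8:19] width=11 -> value=457 (bin 00111001001); offset now 19 = byte 2 bit 3; 29 bits remain
Read 3: bits[19:29] width=10 -> value=133 (bin 0010000101); offset now 29 = byte 3 bit 5; 19 bits remain
Read 4: bits[29:38] width=9 -> value=10 (bin 000001010); offset now 38 = byte 4 bit 6; 10 bits remain
Read 5: bits[38:44] width=6 -> value=26 (bin 011010); offset now 44 = byte 5 bit 4; 4 bits remain

Answer: 5 4 26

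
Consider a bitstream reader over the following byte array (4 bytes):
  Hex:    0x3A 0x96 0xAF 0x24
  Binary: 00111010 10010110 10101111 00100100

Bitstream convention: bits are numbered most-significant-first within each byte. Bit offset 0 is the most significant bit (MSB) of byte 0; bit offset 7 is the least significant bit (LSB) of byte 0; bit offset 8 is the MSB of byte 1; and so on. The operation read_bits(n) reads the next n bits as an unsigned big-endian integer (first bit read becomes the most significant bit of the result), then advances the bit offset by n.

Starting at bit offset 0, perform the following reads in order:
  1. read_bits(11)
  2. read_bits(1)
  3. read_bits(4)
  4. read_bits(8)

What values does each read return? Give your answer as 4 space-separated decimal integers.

Answer: 468 1 6 175

Derivation:
Read 1: bits[0:11] width=11 -> value=468 (bin 00111010100); offset now 11 = byte 1 bit 3; 21 bits remain
Read 2: bits[11:12] width=1 -> value=1 (bin 1); offset now 12 = byte 1 bit 4; 20 bits remain
Read 3: bits[12:16] width=4 -> value=6 (bin 0110); offset now 16 = byte 2 bit 0; 16 bits remain
Read 4: bits[16:24] width=8 -> value=175 (bin 10101111); offset now 24 = byte 3 bit 0; 8 bits remain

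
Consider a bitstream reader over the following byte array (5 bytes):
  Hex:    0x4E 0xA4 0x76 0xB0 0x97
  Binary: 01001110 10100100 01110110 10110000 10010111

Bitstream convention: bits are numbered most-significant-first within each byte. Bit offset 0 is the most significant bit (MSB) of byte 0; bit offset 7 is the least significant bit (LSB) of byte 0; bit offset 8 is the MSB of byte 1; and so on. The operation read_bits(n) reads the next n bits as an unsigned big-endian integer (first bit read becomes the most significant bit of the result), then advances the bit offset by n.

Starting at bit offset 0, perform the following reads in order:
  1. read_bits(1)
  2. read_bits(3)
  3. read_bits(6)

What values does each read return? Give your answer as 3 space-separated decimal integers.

Read 1: bits[0:1] width=1 -> value=0 (bin 0); offset now 1 = byte 0 bit 1; 39 bits remain
Read 2: bits[1:4] width=3 -> value=4 (bin 100); offset now 4 = byte 0 bit 4; 36 bits remain
Read 3: bits[4:10] width=6 -> value=58 (bin 111010); offset now 10 = byte 1 bit 2; 30 bits remain

Answer: 0 4 58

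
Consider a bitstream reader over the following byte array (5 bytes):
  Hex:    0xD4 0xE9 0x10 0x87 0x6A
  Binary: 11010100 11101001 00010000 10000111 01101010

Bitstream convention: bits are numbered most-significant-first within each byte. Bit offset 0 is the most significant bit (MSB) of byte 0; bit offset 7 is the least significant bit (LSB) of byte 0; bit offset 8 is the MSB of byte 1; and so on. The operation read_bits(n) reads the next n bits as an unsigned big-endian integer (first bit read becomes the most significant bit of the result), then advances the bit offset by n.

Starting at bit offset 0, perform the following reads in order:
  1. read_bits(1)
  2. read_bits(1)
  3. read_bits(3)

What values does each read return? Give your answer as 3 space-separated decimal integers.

Answer: 1 1 2

Derivation:
Read 1: bits[0:1] width=1 -> value=1 (bin 1); offset now 1 = byte 0 bit 1; 39 bits remain
Read 2: bits[1:2] width=1 -> value=1 (bin 1); offset now 2 = byte 0 bit 2; 38 bits remain
Read 3: bits[2:5] width=3 -> value=2 (bin 010); offset now 5 = byte 0 bit 5; 35 bits remain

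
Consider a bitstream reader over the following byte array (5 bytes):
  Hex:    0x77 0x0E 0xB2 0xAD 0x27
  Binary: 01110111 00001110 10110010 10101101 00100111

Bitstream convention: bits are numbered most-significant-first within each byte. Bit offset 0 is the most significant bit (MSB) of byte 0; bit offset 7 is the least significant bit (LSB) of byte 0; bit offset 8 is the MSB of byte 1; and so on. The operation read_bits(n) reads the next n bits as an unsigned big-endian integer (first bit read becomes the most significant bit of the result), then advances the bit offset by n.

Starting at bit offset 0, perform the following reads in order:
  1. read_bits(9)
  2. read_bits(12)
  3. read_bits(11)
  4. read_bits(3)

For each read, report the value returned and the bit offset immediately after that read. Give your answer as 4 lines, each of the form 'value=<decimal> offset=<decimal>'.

Answer: value=238 offset=9
value=470 offset=21
value=685 offset=32
value=1 offset=35

Derivation:
Read 1: bits[0:9] width=9 -> value=238 (bin 011101110); offset now 9 = byte 1 bit 1; 31 bits remain
Read 2: bits[9:21] width=12 -> value=470 (bin 000111010110); offset now 21 = byte 2 bit 5; 19 bits remain
Read 3: bits[21:32] width=11 -> value=685 (bin 01010101101); offset now 32 = byte 4 bit 0; 8 bits remain
Read 4: bits[32:35] width=3 -> value=1 (bin 001); offset now 35 = byte 4 bit 3; 5 bits remain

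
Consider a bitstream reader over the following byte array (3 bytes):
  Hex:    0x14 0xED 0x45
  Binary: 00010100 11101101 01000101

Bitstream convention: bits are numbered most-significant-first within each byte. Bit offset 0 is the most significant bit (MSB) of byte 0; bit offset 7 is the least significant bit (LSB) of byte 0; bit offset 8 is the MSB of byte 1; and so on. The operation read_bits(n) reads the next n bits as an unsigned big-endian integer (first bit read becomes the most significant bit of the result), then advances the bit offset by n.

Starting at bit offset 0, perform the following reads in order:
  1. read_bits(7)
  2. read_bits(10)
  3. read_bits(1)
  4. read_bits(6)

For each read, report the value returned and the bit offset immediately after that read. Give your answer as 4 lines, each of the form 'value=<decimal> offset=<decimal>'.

Read 1: bits[0:7] width=7 -> value=10 (bin 0001010); offset now 7 = byte 0 bit 7; 17 bits remain
Read 2: bits[7:17] width=10 -> value=474 (bin 0111011010); offset now 17 = byte 2 bit 1; 7 bits remain
Read 3: bits[17:18] width=1 -> value=1 (bin 1); offset now 18 = byte 2 bit 2; 6 bits remain
Read 4: bits[18:24] width=6 -> value=5 (bin 000101); offset now 24 = byte 3 bit 0; 0 bits remain

Answer: value=10 offset=7
value=474 offset=17
value=1 offset=18
value=5 offset=24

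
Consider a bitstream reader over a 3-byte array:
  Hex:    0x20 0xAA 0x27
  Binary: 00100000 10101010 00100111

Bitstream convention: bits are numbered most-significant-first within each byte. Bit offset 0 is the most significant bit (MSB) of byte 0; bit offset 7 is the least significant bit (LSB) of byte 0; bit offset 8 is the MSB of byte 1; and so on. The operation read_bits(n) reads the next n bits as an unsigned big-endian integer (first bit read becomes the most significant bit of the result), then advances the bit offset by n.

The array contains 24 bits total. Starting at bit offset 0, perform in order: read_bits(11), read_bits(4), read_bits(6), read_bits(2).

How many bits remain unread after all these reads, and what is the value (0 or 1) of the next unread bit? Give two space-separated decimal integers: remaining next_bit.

Answer: 1 1

Derivation:
Read 1: bits[0:11] width=11 -> value=261 (bin 00100000101); offset now 11 = byte 1 bit 3; 13 bits remain
Read 2: bits[11:15] width=4 -> value=5 (bin 0101); offset now 15 = byte 1 bit 7; 9 bits remain
Read 3: bits[15:21] width=6 -> value=4 (bin 000100); offset now 21 = byte 2 bit 5; 3 bits remain
Read 4: bits[21:23] width=2 -> value=3 (bin 11); offset now 23 = byte 2 bit 7; 1 bits remain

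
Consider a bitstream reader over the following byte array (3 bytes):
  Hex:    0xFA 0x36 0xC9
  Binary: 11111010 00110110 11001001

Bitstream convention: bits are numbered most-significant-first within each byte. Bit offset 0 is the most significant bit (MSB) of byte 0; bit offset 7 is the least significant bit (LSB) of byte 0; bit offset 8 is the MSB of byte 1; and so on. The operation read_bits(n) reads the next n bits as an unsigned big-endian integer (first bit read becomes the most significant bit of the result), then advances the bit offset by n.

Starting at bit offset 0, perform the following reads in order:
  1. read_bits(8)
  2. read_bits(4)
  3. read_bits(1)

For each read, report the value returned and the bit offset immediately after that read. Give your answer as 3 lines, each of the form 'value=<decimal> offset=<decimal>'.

Read 1: bits[0:8] width=8 -> value=250 (bin 11111010); offset now 8 = byte 1 bit 0; 16 bits remain
Read 2: bits[8:12] width=4 -> value=3 (bin 0011); offset now 12 = byte 1 bit 4; 12 bits remain
Read 3: bits[12:13] width=1 -> value=0 (bin 0); offset now 13 = byte 1 bit 5; 11 bits remain

Answer: value=250 offset=8
value=3 offset=12
value=0 offset=13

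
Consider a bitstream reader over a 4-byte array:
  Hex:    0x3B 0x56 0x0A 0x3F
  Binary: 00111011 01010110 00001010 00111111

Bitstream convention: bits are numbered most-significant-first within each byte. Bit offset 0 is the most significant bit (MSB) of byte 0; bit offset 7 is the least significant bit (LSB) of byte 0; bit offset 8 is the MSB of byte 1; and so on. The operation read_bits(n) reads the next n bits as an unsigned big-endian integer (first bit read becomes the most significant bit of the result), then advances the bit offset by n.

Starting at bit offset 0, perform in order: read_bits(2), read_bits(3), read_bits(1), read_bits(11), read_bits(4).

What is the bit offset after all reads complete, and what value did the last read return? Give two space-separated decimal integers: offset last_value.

Read 1: bits[0:2] width=2 -> value=0 (bin 00); offset now 2 = byte 0 bit 2; 30 bits remain
Read 2: bits[2:5] width=3 -> value=7 (bin 111); offset now 5 = byte 0 bit 5; 27 bits remain
Read 3: bits[5:6] width=1 -> value=0 (bin 0); offset now 6 = byte 0 bit 6; 26 bits remain
Read 4: bits[6:17] width=11 -> value=1708 (bin 11010101100); offset now 17 = byte 2 bit 1; 15 bits remain
Read 5: bits[17:21] width=4 -> value=1 (bin 0001); offset now 21 = byte 2 bit 5; 11 bits remain

Answer: 21 1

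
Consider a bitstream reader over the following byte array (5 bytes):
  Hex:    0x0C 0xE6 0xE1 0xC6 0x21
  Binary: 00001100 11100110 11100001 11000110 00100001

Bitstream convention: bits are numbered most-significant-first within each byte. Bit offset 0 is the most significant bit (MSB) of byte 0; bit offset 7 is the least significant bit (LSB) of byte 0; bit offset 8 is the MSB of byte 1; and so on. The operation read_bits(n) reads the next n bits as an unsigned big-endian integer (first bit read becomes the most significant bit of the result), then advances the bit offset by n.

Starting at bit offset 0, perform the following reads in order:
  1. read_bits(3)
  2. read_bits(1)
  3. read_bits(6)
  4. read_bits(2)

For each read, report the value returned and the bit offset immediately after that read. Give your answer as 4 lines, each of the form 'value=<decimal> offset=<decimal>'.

Read 1: bits[0:3] width=3 -> value=0 (bin 000); offset now 3 = byte 0 bit 3; 37 bits remain
Read 2: bits[3:4] width=1 -> value=0 (bin 0); offset now 4 = byte 0 bit 4; 36 bits remain
Read 3: bits[4:10] width=6 -> value=51 (bin 110011); offset now 10 = byte 1 bit 2; 30 bits remain
Read 4: bits[10:12] width=2 -> value=2 (bin 10); offset now 12 = byte 1 bit 4; 28 bits remain

Answer: value=0 offset=3
value=0 offset=4
value=51 offset=10
value=2 offset=12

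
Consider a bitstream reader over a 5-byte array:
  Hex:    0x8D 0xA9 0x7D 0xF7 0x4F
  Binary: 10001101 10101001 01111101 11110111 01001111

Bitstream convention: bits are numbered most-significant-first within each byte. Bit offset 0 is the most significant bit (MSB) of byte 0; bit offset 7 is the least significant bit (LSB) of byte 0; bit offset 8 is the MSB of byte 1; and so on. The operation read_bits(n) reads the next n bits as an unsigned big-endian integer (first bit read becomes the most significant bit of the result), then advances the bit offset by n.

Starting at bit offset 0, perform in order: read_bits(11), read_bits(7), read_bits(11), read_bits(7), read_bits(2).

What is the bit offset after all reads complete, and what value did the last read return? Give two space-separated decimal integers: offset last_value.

Read 1: bits[0:11] width=11 -> value=1133 (bin 10001101101); offset now 11 = byte 1 bit 3; 29 bits remain
Read 2: bits[11:18] width=7 -> value=37 (bin 0100101); offset now 18 = byte 2 bit 2; 22 bits remain
Read 3: bits[18:29] width=11 -> value=1982 (bin 11110111110); offset now 29 = byte 3 bit 5; 11 bits remain
Read 4: bits[29:36] width=7 -> value=116 (bin 1110100); offset now 36 = byte 4 bit 4; 4 bits remain
Read 5: bits[36:38] width=2 -> value=3 (bin 11); offset now 38 = byte 4 bit 6; 2 bits remain

Answer: 38 3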